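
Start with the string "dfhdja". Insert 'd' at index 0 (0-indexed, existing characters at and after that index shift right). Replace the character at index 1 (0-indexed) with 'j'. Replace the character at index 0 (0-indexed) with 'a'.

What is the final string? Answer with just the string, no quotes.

Answer: ajfhdja

Derivation:
Applying each edit step by step:
Start: "dfhdja"
Op 1 (insert 'd' at idx 0): "dfhdja" -> "ddfhdja"
Op 2 (replace idx 1: 'd' -> 'j'): "ddfhdja" -> "djfhdja"
Op 3 (replace idx 0: 'd' -> 'a'): "djfhdja" -> "ajfhdja"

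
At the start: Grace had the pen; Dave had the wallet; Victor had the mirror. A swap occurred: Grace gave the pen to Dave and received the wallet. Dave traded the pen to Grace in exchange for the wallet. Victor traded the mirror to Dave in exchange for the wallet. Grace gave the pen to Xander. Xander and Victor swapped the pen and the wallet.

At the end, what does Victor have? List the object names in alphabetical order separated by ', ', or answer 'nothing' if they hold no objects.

Answer: pen

Derivation:
Tracking all object holders:
Start: pen:Grace, wallet:Dave, mirror:Victor
Event 1 (swap pen<->wallet: now pen:Dave, wallet:Grace). State: pen:Dave, wallet:Grace, mirror:Victor
Event 2 (swap pen<->wallet: now pen:Grace, wallet:Dave). State: pen:Grace, wallet:Dave, mirror:Victor
Event 3 (swap mirror<->wallet: now mirror:Dave, wallet:Victor). State: pen:Grace, wallet:Victor, mirror:Dave
Event 4 (give pen: Grace -> Xander). State: pen:Xander, wallet:Victor, mirror:Dave
Event 5 (swap pen<->wallet: now pen:Victor, wallet:Xander). State: pen:Victor, wallet:Xander, mirror:Dave

Final state: pen:Victor, wallet:Xander, mirror:Dave
Victor holds: pen.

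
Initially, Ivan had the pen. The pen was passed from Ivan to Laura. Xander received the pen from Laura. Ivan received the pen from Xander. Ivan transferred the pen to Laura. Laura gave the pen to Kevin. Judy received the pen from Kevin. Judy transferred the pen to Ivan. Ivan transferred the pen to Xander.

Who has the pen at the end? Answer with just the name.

Tracking the pen through each event:
Start: Ivan has the pen.
After event 1: Laura has the pen.
After event 2: Xander has the pen.
After event 3: Ivan has the pen.
After event 4: Laura has the pen.
After event 5: Kevin has the pen.
After event 6: Judy has the pen.
After event 7: Ivan has the pen.
After event 8: Xander has the pen.

Answer: Xander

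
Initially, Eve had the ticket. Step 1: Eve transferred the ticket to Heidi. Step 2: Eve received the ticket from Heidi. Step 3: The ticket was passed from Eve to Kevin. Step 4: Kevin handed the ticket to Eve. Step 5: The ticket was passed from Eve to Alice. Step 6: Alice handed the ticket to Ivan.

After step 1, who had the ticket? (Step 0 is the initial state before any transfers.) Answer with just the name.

Answer: Heidi

Derivation:
Tracking the ticket holder through step 1:
After step 0 (start): Eve
After step 1: Heidi

At step 1, the holder is Heidi.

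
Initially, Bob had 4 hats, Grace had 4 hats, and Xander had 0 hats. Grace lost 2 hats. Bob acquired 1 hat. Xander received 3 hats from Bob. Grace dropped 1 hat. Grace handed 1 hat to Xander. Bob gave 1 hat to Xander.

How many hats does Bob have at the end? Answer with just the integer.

Answer: 1

Derivation:
Tracking counts step by step:
Start: Bob=4, Grace=4, Xander=0
Event 1 (Grace -2): Grace: 4 -> 2. State: Bob=4, Grace=2, Xander=0
Event 2 (Bob +1): Bob: 4 -> 5. State: Bob=5, Grace=2, Xander=0
Event 3 (Bob -> Xander, 3): Bob: 5 -> 2, Xander: 0 -> 3. State: Bob=2, Grace=2, Xander=3
Event 4 (Grace -1): Grace: 2 -> 1. State: Bob=2, Grace=1, Xander=3
Event 5 (Grace -> Xander, 1): Grace: 1 -> 0, Xander: 3 -> 4. State: Bob=2, Grace=0, Xander=4
Event 6 (Bob -> Xander, 1): Bob: 2 -> 1, Xander: 4 -> 5. State: Bob=1, Grace=0, Xander=5

Bob's final count: 1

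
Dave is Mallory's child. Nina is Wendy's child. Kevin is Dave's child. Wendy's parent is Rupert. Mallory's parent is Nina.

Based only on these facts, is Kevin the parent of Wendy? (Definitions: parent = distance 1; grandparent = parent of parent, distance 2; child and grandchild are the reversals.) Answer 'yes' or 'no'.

Reconstructing the parent chain from the given facts:
  Rupert -> Wendy -> Nina -> Mallory -> Dave -> Kevin
(each arrow means 'parent of the next')
Positions in the chain (0 = top):
  position of Rupert: 0
  position of Wendy: 1
  position of Nina: 2
  position of Mallory: 3
  position of Dave: 4
  position of Kevin: 5

Kevin is at position 5, Wendy is at position 1; signed distance (j - i) = -4.
'parent' requires j - i = 1. Actual distance is -4, so the relation does NOT hold.

Answer: no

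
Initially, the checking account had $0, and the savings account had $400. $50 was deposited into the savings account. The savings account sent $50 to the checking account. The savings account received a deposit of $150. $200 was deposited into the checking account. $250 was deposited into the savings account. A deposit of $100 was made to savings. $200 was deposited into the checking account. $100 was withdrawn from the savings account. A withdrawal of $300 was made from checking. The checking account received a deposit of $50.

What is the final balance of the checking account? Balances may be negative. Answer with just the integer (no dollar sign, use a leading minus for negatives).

Answer: 200

Derivation:
Tracking account balances step by step:
Start: checking=0, savings=400
Event 1 (deposit 50 to savings): savings: 400 + 50 = 450. Balances: checking=0, savings=450
Event 2 (transfer 50 savings -> checking): savings: 450 - 50 = 400, checking: 0 + 50 = 50. Balances: checking=50, savings=400
Event 3 (deposit 150 to savings): savings: 400 + 150 = 550. Balances: checking=50, savings=550
Event 4 (deposit 200 to checking): checking: 50 + 200 = 250. Balances: checking=250, savings=550
Event 5 (deposit 250 to savings): savings: 550 + 250 = 800. Balances: checking=250, savings=800
Event 6 (deposit 100 to savings): savings: 800 + 100 = 900. Balances: checking=250, savings=900
Event 7 (deposit 200 to checking): checking: 250 + 200 = 450. Balances: checking=450, savings=900
Event 8 (withdraw 100 from savings): savings: 900 - 100 = 800. Balances: checking=450, savings=800
Event 9 (withdraw 300 from checking): checking: 450 - 300 = 150. Balances: checking=150, savings=800
Event 10 (deposit 50 to checking): checking: 150 + 50 = 200. Balances: checking=200, savings=800

Final balance of checking: 200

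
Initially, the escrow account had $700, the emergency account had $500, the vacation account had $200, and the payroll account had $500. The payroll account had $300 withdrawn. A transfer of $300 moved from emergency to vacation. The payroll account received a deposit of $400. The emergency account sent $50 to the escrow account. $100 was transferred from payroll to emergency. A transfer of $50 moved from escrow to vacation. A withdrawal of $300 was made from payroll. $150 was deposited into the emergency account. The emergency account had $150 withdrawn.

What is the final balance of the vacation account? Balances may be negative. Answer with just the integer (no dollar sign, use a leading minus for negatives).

Answer: 550

Derivation:
Tracking account balances step by step:
Start: escrow=700, emergency=500, vacation=200, payroll=500
Event 1 (withdraw 300 from payroll): payroll: 500 - 300 = 200. Balances: escrow=700, emergency=500, vacation=200, payroll=200
Event 2 (transfer 300 emergency -> vacation): emergency: 500 - 300 = 200, vacation: 200 + 300 = 500. Balances: escrow=700, emergency=200, vacation=500, payroll=200
Event 3 (deposit 400 to payroll): payroll: 200 + 400 = 600. Balances: escrow=700, emergency=200, vacation=500, payroll=600
Event 4 (transfer 50 emergency -> escrow): emergency: 200 - 50 = 150, escrow: 700 + 50 = 750. Balances: escrow=750, emergency=150, vacation=500, payroll=600
Event 5 (transfer 100 payroll -> emergency): payroll: 600 - 100 = 500, emergency: 150 + 100 = 250. Balances: escrow=750, emergency=250, vacation=500, payroll=500
Event 6 (transfer 50 escrow -> vacation): escrow: 750 - 50 = 700, vacation: 500 + 50 = 550. Balances: escrow=700, emergency=250, vacation=550, payroll=500
Event 7 (withdraw 300 from payroll): payroll: 500 - 300 = 200. Balances: escrow=700, emergency=250, vacation=550, payroll=200
Event 8 (deposit 150 to emergency): emergency: 250 + 150 = 400. Balances: escrow=700, emergency=400, vacation=550, payroll=200
Event 9 (withdraw 150 from emergency): emergency: 400 - 150 = 250. Balances: escrow=700, emergency=250, vacation=550, payroll=200

Final balance of vacation: 550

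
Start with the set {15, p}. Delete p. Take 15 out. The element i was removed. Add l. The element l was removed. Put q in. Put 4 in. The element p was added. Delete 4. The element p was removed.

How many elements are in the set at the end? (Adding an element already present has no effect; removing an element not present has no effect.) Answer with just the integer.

Answer: 1

Derivation:
Tracking the set through each operation:
Start: {15, p}
Event 1 (remove p): removed. Set: {15}
Event 2 (remove 15): removed. Set: {}
Event 3 (remove i): not present, no change. Set: {}
Event 4 (add l): added. Set: {l}
Event 5 (remove l): removed. Set: {}
Event 6 (add q): added. Set: {q}
Event 7 (add 4): added. Set: {4, q}
Event 8 (add p): added. Set: {4, p, q}
Event 9 (remove 4): removed. Set: {p, q}
Event 10 (remove p): removed. Set: {q}

Final set: {q} (size 1)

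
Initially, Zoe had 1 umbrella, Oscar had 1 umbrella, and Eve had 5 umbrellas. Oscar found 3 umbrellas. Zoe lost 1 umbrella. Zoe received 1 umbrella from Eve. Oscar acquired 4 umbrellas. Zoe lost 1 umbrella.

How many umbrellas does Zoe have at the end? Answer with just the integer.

Tracking counts step by step:
Start: Zoe=1, Oscar=1, Eve=5
Event 1 (Oscar +3): Oscar: 1 -> 4. State: Zoe=1, Oscar=4, Eve=5
Event 2 (Zoe -1): Zoe: 1 -> 0. State: Zoe=0, Oscar=4, Eve=5
Event 3 (Eve -> Zoe, 1): Eve: 5 -> 4, Zoe: 0 -> 1. State: Zoe=1, Oscar=4, Eve=4
Event 4 (Oscar +4): Oscar: 4 -> 8. State: Zoe=1, Oscar=8, Eve=4
Event 5 (Zoe -1): Zoe: 1 -> 0. State: Zoe=0, Oscar=8, Eve=4

Zoe's final count: 0

Answer: 0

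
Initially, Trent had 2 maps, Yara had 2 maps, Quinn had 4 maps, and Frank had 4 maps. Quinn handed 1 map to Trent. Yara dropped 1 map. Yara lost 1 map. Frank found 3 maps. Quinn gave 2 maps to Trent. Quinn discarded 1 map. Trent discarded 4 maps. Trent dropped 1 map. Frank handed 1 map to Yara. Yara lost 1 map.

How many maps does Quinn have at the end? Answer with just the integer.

Tracking counts step by step:
Start: Trent=2, Yara=2, Quinn=4, Frank=4
Event 1 (Quinn -> Trent, 1): Quinn: 4 -> 3, Trent: 2 -> 3. State: Trent=3, Yara=2, Quinn=3, Frank=4
Event 2 (Yara -1): Yara: 2 -> 1. State: Trent=3, Yara=1, Quinn=3, Frank=4
Event 3 (Yara -1): Yara: 1 -> 0. State: Trent=3, Yara=0, Quinn=3, Frank=4
Event 4 (Frank +3): Frank: 4 -> 7. State: Trent=3, Yara=0, Quinn=3, Frank=7
Event 5 (Quinn -> Trent, 2): Quinn: 3 -> 1, Trent: 3 -> 5. State: Trent=5, Yara=0, Quinn=1, Frank=7
Event 6 (Quinn -1): Quinn: 1 -> 0. State: Trent=5, Yara=0, Quinn=0, Frank=7
Event 7 (Trent -4): Trent: 5 -> 1. State: Trent=1, Yara=0, Quinn=0, Frank=7
Event 8 (Trent -1): Trent: 1 -> 0. State: Trent=0, Yara=0, Quinn=0, Frank=7
Event 9 (Frank -> Yara, 1): Frank: 7 -> 6, Yara: 0 -> 1. State: Trent=0, Yara=1, Quinn=0, Frank=6
Event 10 (Yara -1): Yara: 1 -> 0. State: Trent=0, Yara=0, Quinn=0, Frank=6

Quinn's final count: 0

Answer: 0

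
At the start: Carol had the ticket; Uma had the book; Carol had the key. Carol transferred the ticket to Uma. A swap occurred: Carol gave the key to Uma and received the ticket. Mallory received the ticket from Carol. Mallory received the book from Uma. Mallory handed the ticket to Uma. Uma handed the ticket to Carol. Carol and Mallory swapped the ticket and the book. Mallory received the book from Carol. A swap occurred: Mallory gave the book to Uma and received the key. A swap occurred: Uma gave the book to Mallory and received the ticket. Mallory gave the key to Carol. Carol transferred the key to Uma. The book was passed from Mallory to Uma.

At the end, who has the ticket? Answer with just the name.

Answer: Uma

Derivation:
Tracking all object holders:
Start: ticket:Carol, book:Uma, key:Carol
Event 1 (give ticket: Carol -> Uma). State: ticket:Uma, book:Uma, key:Carol
Event 2 (swap key<->ticket: now key:Uma, ticket:Carol). State: ticket:Carol, book:Uma, key:Uma
Event 3 (give ticket: Carol -> Mallory). State: ticket:Mallory, book:Uma, key:Uma
Event 4 (give book: Uma -> Mallory). State: ticket:Mallory, book:Mallory, key:Uma
Event 5 (give ticket: Mallory -> Uma). State: ticket:Uma, book:Mallory, key:Uma
Event 6 (give ticket: Uma -> Carol). State: ticket:Carol, book:Mallory, key:Uma
Event 7 (swap ticket<->book: now ticket:Mallory, book:Carol). State: ticket:Mallory, book:Carol, key:Uma
Event 8 (give book: Carol -> Mallory). State: ticket:Mallory, book:Mallory, key:Uma
Event 9 (swap book<->key: now book:Uma, key:Mallory). State: ticket:Mallory, book:Uma, key:Mallory
Event 10 (swap book<->ticket: now book:Mallory, ticket:Uma). State: ticket:Uma, book:Mallory, key:Mallory
Event 11 (give key: Mallory -> Carol). State: ticket:Uma, book:Mallory, key:Carol
Event 12 (give key: Carol -> Uma). State: ticket:Uma, book:Mallory, key:Uma
Event 13 (give book: Mallory -> Uma). State: ticket:Uma, book:Uma, key:Uma

Final state: ticket:Uma, book:Uma, key:Uma
The ticket is held by Uma.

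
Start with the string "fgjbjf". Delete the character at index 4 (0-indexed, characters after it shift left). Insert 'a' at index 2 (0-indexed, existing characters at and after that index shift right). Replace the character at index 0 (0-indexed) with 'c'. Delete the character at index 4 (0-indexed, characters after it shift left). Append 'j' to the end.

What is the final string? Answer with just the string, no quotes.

Answer: cgajfj

Derivation:
Applying each edit step by step:
Start: "fgjbjf"
Op 1 (delete idx 4 = 'j'): "fgjbjf" -> "fgjbf"
Op 2 (insert 'a' at idx 2): "fgjbf" -> "fgajbf"
Op 3 (replace idx 0: 'f' -> 'c'): "fgajbf" -> "cgajbf"
Op 4 (delete idx 4 = 'b'): "cgajbf" -> "cgajf"
Op 5 (append 'j'): "cgajf" -> "cgajfj"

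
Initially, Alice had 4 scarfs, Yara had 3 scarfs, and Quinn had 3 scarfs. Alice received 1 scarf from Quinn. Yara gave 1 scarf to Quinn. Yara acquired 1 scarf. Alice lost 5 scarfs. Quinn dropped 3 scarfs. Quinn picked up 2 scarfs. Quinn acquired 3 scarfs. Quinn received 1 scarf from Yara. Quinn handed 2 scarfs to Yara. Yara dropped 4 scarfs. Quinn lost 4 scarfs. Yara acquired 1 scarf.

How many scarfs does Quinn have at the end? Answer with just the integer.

Answer: 0

Derivation:
Tracking counts step by step:
Start: Alice=4, Yara=3, Quinn=3
Event 1 (Quinn -> Alice, 1): Quinn: 3 -> 2, Alice: 4 -> 5. State: Alice=5, Yara=3, Quinn=2
Event 2 (Yara -> Quinn, 1): Yara: 3 -> 2, Quinn: 2 -> 3. State: Alice=5, Yara=2, Quinn=3
Event 3 (Yara +1): Yara: 2 -> 3. State: Alice=5, Yara=3, Quinn=3
Event 4 (Alice -5): Alice: 5 -> 0. State: Alice=0, Yara=3, Quinn=3
Event 5 (Quinn -3): Quinn: 3 -> 0. State: Alice=0, Yara=3, Quinn=0
Event 6 (Quinn +2): Quinn: 0 -> 2. State: Alice=0, Yara=3, Quinn=2
Event 7 (Quinn +3): Quinn: 2 -> 5. State: Alice=0, Yara=3, Quinn=5
Event 8 (Yara -> Quinn, 1): Yara: 3 -> 2, Quinn: 5 -> 6. State: Alice=0, Yara=2, Quinn=6
Event 9 (Quinn -> Yara, 2): Quinn: 6 -> 4, Yara: 2 -> 4. State: Alice=0, Yara=4, Quinn=4
Event 10 (Yara -4): Yara: 4 -> 0. State: Alice=0, Yara=0, Quinn=4
Event 11 (Quinn -4): Quinn: 4 -> 0. State: Alice=0, Yara=0, Quinn=0
Event 12 (Yara +1): Yara: 0 -> 1. State: Alice=0, Yara=1, Quinn=0

Quinn's final count: 0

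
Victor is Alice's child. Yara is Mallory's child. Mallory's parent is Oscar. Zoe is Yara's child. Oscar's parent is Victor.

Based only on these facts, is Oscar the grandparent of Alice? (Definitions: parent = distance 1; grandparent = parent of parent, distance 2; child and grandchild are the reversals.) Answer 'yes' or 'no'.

Reconstructing the parent chain from the given facts:
  Alice -> Victor -> Oscar -> Mallory -> Yara -> Zoe
(each arrow means 'parent of the next')
Positions in the chain (0 = top):
  position of Alice: 0
  position of Victor: 1
  position of Oscar: 2
  position of Mallory: 3
  position of Yara: 4
  position of Zoe: 5

Oscar is at position 2, Alice is at position 0; signed distance (j - i) = -2.
'grandparent' requires j - i = 2. Actual distance is -2, so the relation does NOT hold.

Answer: no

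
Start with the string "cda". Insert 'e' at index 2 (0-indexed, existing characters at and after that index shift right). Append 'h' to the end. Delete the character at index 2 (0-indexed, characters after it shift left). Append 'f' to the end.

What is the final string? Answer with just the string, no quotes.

Applying each edit step by step:
Start: "cda"
Op 1 (insert 'e' at idx 2): "cda" -> "cdea"
Op 2 (append 'h'): "cdea" -> "cdeah"
Op 3 (delete idx 2 = 'e'): "cdeah" -> "cdah"
Op 4 (append 'f'): "cdah" -> "cdahf"

Answer: cdahf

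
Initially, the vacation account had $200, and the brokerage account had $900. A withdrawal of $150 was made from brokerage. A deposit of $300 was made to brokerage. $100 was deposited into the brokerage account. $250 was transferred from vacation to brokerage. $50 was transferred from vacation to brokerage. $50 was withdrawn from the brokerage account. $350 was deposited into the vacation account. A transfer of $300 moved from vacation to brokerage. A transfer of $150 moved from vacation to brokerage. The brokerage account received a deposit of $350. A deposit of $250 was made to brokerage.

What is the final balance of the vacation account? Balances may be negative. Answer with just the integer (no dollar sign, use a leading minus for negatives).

Answer: -200

Derivation:
Tracking account balances step by step:
Start: vacation=200, brokerage=900
Event 1 (withdraw 150 from brokerage): brokerage: 900 - 150 = 750. Balances: vacation=200, brokerage=750
Event 2 (deposit 300 to brokerage): brokerage: 750 + 300 = 1050. Balances: vacation=200, brokerage=1050
Event 3 (deposit 100 to brokerage): brokerage: 1050 + 100 = 1150. Balances: vacation=200, brokerage=1150
Event 4 (transfer 250 vacation -> brokerage): vacation: 200 - 250 = -50, brokerage: 1150 + 250 = 1400. Balances: vacation=-50, brokerage=1400
Event 5 (transfer 50 vacation -> brokerage): vacation: -50 - 50 = -100, brokerage: 1400 + 50 = 1450. Balances: vacation=-100, brokerage=1450
Event 6 (withdraw 50 from brokerage): brokerage: 1450 - 50 = 1400. Balances: vacation=-100, brokerage=1400
Event 7 (deposit 350 to vacation): vacation: -100 + 350 = 250. Balances: vacation=250, brokerage=1400
Event 8 (transfer 300 vacation -> brokerage): vacation: 250 - 300 = -50, brokerage: 1400 + 300 = 1700. Balances: vacation=-50, brokerage=1700
Event 9 (transfer 150 vacation -> brokerage): vacation: -50 - 150 = -200, brokerage: 1700 + 150 = 1850. Balances: vacation=-200, brokerage=1850
Event 10 (deposit 350 to brokerage): brokerage: 1850 + 350 = 2200. Balances: vacation=-200, brokerage=2200
Event 11 (deposit 250 to brokerage): brokerage: 2200 + 250 = 2450. Balances: vacation=-200, brokerage=2450

Final balance of vacation: -200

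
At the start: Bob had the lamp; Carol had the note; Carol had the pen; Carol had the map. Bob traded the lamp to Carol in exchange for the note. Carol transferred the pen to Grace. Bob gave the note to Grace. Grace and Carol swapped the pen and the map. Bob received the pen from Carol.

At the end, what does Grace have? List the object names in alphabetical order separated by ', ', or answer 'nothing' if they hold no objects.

Tracking all object holders:
Start: lamp:Bob, note:Carol, pen:Carol, map:Carol
Event 1 (swap lamp<->note: now lamp:Carol, note:Bob). State: lamp:Carol, note:Bob, pen:Carol, map:Carol
Event 2 (give pen: Carol -> Grace). State: lamp:Carol, note:Bob, pen:Grace, map:Carol
Event 3 (give note: Bob -> Grace). State: lamp:Carol, note:Grace, pen:Grace, map:Carol
Event 4 (swap pen<->map: now pen:Carol, map:Grace). State: lamp:Carol, note:Grace, pen:Carol, map:Grace
Event 5 (give pen: Carol -> Bob). State: lamp:Carol, note:Grace, pen:Bob, map:Grace

Final state: lamp:Carol, note:Grace, pen:Bob, map:Grace
Grace holds: map, note.

Answer: map, note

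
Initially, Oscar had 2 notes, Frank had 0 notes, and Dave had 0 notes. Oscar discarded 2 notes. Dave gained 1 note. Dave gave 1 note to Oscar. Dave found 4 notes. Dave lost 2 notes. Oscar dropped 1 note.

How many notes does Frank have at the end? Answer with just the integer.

Answer: 0

Derivation:
Tracking counts step by step:
Start: Oscar=2, Frank=0, Dave=0
Event 1 (Oscar -2): Oscar: 2 -> 0. State: Oscar=0, Frank=0, Dave=0
Event 2 (Dave +1): Dave: 0 -> 1. State: Oscar=0, Frank=0, Dave=1
Event 3 (Dave -> Oscar, 1): Dave: 1 -> 0, Oscar: 0 -> 1. State: Oscar=1, Frank=0, Dave=0
Event 4 (Dave +4): Dave: 0 -> 4. State: Oscar=1, Frank=0, Dave=4
Event 5 (Dave -2): Dave: 4 -> 2. State: Oscar=1, Frank=0, Dave=2
Event 6 (Oscar -1): Oscar: 1 -> 0. State: Oscar=0, Frank=0, Dave=2

Frank's final count: 0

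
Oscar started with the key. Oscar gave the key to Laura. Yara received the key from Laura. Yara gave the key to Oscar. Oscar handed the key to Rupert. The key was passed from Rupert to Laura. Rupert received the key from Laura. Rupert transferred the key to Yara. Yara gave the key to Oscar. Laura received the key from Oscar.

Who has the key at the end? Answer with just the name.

Answer: Laura

Derivation:
Tracking the key through each event:
Start: Oscar has the key.
After event 1: Laura has the key.
After event 2: Yara has the key.
After event 3: Oscar has the key.
After event 4: Rupert has the key.
After event 5: Laura has the key.
After event 6: Rupert has the key.
After event 7: Yara has the key.
After event 8: Oscar has the key.
After event 9: Laura has the key.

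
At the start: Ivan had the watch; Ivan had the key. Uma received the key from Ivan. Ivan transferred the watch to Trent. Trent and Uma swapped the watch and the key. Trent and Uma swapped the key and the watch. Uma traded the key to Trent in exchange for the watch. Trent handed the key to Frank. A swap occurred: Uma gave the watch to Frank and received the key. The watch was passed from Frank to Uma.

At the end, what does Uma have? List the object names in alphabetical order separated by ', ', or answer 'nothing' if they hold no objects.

Answer: key, watch

Derivation:
Tracking all object holders:
Start: watch:Ivan, key:Ivan
Event 1 (give key: Ivan -> Uma). State: watch:Ivan, key:Uma
Event 2 (give watch: Ivan -> Trent). State: watch:Trent, key:Uma
Event 3 (swap watch<->key: now watch:Uma, key:Trent). State: watch:Uma, key:Trent
Event 4 (swap key<->watch: now key:Uma, watch:Trent). State: watch:Trent, key:Uma
Event 5 (swap key<->watch: now key:Trent, watch:Uma). State: watch:Uma, key:Trent
Event 6 (give key: Trent -> Frank). State: watch:Uma, key:Frank
Event 7 (swap watch<->key: now watch:Frank, key:Uma). State: watch:Frank, key:Uma
Event 8 (give watch: Frank -> Uma). State: watch:Uma, key:Uma

Final state: watch:Uma, key:Uma
Uma holds: key, watch.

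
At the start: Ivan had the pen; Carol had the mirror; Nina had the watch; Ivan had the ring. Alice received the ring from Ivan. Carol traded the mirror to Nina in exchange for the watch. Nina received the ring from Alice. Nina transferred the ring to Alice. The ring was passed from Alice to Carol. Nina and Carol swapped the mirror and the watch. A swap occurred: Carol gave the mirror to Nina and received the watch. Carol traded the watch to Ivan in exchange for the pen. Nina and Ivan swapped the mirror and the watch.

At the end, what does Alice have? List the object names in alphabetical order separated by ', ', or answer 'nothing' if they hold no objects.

Answer: nothing

Derivation:
Tracking all object holders:
Start: pen:Ivan, mirror:Carol, watch:Nina, ring:Ivan
Event 1 (give ring: Ivan -> Alice). State: pen:Ivan, mirror:Carol, watch:Nina, ring:Alice
Event 2 (swap mirror<->watch: now mirror:Nina, watch:Carol). State: pen:Ivan, mirror:Nina, watch:Carol, ring:Alice
Event 3 (give ring: Alice -> Nina). State: pen:Ivan, mirror:Nina, watch:Carol, ring:Nina
Event 4 (give ring: Nina -> Alice). State: pen:Ivan, mirror:Nina, watch:Carol, ring:Alice
Event 5 (give ring: Alice -> Carol). State: pen:Ivan, mirror:Nina, watch:Carol, ring:Carol
Event 6 (swap mirror<->watch: now mirror:Carol, watch:Nina). State: pen:Ivan, mirror:Carol, watch:Nina, ring:Carol
Event 7 (swap mirror<->watch: now mirror:Nina, watch:Carol). State: pen:Ivan, mirror:Nina, watch:Carol, ring:Carol
Event 8 (swap watch<->pen: now watch:Ivan, pen:Carol). State: pen:Carol, mirror:Nina, watch:Ivan, ring:Carol
Event 9 (swap mirror<->watch: now mirror:Ivan, watch:Nina). State: pen:Carol, mirror:Ivan, watch:Nina, ring:Carol

Final state: pen:Carol, mirror:Ivan, watch:Nina, ring:Carol
Alice holds: (nothing).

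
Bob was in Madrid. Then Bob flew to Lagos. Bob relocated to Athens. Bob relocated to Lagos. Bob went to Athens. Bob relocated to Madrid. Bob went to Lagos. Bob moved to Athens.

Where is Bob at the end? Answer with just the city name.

Answer: Athens

Derivation:
Tracking Bob's location:
Start: Bob is in Madrid.
After move 1: Madrid -> Lagos. Bob is in Lagos.
After move 2: Lagos -> Athens. Bob is in Athens.
After move 3: Athens -> Lagos. Bob is in Lagos.
After move 4: Lagos -> Athens. Bob is in Athens.
After move 5: Athens -> Madrid. Bob is in Madrid.
After move 6: Madrid -> Lagos. Bob is in Lagos.
After move 7: Lagos -> Athens. Bob is in Athens.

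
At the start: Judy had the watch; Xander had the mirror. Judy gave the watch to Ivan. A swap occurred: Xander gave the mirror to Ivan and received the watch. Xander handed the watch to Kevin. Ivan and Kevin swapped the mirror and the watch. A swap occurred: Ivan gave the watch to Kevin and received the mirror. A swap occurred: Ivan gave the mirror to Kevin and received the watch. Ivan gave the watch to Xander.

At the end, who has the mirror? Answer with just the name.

Tracking all object holders:
Start: watch:Judy, mirror:Xander
Event 1 (give watch: Judy -> Ivan). State: watch:Ivan, mirror:Xander
Event 2 (swap mirror<->watch: now mirror:Ivan, watch:Xander). State: watch:Xander, mirror:Ivan
Event 3 (give watch: Xander -> Kevin). State: watch:Kevin, mirror:Ivan
Event 4 (swap mirror<->watch: now mirror:Kevin, watch:Ivan). State: watch:Ivan, mirror:Kevin
Event 5 (swap watch<->mirror: now watch:Kevin, mirror:Ivan). State: watch:Kevin, mirror:Ivan
Event 6 (swap mirror<->watch: now mirror:Kevin, watch:Ivan). State: watch:Ivan, mirror:Kevin
Event 7 (give watch: Ivan -> Xander). State: watch:Xander, mirror:Kevin

Final state: watch:Xander, mirror:Kevin
The mirror is held by Kevin.

Answer: Kevin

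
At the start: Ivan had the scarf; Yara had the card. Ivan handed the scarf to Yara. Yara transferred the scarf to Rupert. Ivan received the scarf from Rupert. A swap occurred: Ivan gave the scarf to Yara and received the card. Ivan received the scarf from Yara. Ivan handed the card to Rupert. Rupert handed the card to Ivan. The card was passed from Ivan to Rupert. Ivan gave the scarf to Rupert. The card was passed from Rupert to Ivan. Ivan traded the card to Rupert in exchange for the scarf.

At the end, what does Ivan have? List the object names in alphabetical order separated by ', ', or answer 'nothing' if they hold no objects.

Answer: scarf

Derivation:
Tracking all object holders:
Start: scarf:Ivan, card:Yara
Event 1 (give scarf: Ivan -> Yara). State: scarf:Yara, card:Yara
Event 2 (give scarf: Yara -> Rupert). State: scarf:Rupert, card:Yara
Event 3 (give scarf: Rupert -> Ivan). State: scarf:Ivan, card:Yara
Event 4 (swap scarf<->card: now scarf:Yara, card:Ivan). State: scarf:Yara, card:Ivan
Event 5 (give scarf: Yara -> Ivan). State: scarf:Ivan, card:Ivan
Event 6 (give card: Ivan -> Rupert). State: scarf:Ivan, card:Rupert
Event 7 (give card: Rupert -> Ivan). State: scarf:Ivan, card:Ivan
Event 8 (give card: Ivan -> Rupert). State: scarf:Ivan, card:Rupert
Event 9 (give scarf: Ivan -> Rupert). State: scarf:Rupert, card:Rupert
Event 10 (give card: Rupert -> Ivan). State: scarf:Rupert, card:Ivan
Event 11 (swap card<->scarf: now card:Rupert, scarf:Ivan). State: scarf:Ivan, card:Rupert

Final state: scarf:Ivan, card:Rupert
Ivan holds: scarf.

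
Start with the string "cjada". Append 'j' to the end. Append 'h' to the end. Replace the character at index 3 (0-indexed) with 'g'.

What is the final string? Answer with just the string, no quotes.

Answer: cjagajh

Derivation:
Applying each edit step by step:
Start: "cjada"
Op 1 (append 'j'): "cjada" -> "cjadaj"
Op 2 (append 'h'): "cjadaj" -> "cjadajh"
Op 3 (replace idx 3: 'd' -> 'g'): "cjadajh" -> "cjagajh"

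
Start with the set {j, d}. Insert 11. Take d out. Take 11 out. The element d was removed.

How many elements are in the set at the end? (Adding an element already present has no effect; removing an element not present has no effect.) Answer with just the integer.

Tracking the set through each operation:
Start: {d, j}
Event 1 (add 11): added. Set: {11, d, j}
Event 2 (remove d): removed. Set: {11, j}
Event 3 (remove 11): removed. Set: {j}
Event 4 (remove d): not present, no change. Set: {j}

Final set: {j} (size 1)

Answer: 1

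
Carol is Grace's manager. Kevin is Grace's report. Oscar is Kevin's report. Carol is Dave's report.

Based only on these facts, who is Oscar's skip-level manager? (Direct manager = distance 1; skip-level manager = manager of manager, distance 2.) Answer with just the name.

Reconstructing the manager chain from the given facts:
  Dave -> Carol -> Grace -> Kevin -> Oscar
(each arrow means 'manager of the next')
Positions in the chain (0 = top):
  position of Dave: 0
  position of Carol: 1
  position of Grace: 2
  position of Kevin: 3
  position of Oscar: 4

Oscar is at position 4; the skip-level manager is 2 steps up the chain, i.e. position 2: Grace.

Answer: Grace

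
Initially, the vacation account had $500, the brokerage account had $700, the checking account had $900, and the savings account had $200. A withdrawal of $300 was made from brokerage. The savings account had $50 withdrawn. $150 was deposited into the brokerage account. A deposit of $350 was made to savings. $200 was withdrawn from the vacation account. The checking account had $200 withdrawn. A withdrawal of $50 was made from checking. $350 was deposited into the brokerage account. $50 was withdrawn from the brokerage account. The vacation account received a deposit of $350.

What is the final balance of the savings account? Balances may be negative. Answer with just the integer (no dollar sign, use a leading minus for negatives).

Answer: 500

Derivation:
Tracking account balances step by step:
Start: vacation=500, brokerage=700, checking=900, savings=200
Event 1 (withdraw 300 from brokerage): brokerage: 700 - 300 = 400. Balances: vacation=500, brokerage=400, checking=900, savings=200
Event 2 (withdraw 50 from savings): savings: 200 - 50 = 150. Balances: vacation=500, brokerage=400, checking=900, savings=150
Event 3 (deposit 150 to brokerage): brokerage: 400 + 150 = 550. Balances: vacation=500, brokerage=550, checking=900, savings=150
Event 4 (deposit 350 to savings): savings: 150 + 350 = 500. Balances: vacation=500, brokerage=550, checking=900, savings=500
Event 5 (withdraw 200 from vacation): vacation: 500 - 200 = 300. Balances: vacation=300, brokerage=550, checking=900, savings=500
Event 6 (withdraw 200 from checking): checking: 900 - 200 = 700. Balances: vacation=300, brokerage=550, checking=700, savings=500
Event 7 (withdraw 50 from checking): checking: 700 - 50 = 650. Balances: vacation=300, brokerage=550, checking=650, savings=500
Event 8 (deposit 350 to brokerage): brokerage: 550 + 350 = 900. Balances: vacation=300, brokerage=900, checking=650, savings=500
Event 9 (withdraw 50 from brokerage): brokerage: 900 - 50 = 850. Balances: vacation=300, brokerage=850, checking=650, savings=500
Event 10 (deposit 350 to vacation): vacation: 300 + 350 = 650. Balances: vacation=650, brokerage=850, checking=650, savings=500

Final balance of savings: 500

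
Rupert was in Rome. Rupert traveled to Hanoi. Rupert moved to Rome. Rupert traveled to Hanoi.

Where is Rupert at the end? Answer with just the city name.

Answer: Hanoi

Derivation:
Tracking Rupert's location:
Start: Rupert is in Rome.
After move 1: Rome -> Hanoi. Rupert is in Hanoi.
After move 2: Hanoi -> Rome. Rupert is in Rome.
After move 3: Rome -> Hanoi. Rupert is in Hanoi.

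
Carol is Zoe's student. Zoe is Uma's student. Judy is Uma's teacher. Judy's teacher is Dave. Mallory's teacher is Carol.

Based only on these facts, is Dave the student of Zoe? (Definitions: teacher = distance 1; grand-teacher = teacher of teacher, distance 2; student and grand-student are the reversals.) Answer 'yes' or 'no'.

Reconstructing the teacher chain from the given facts:
  Dave -> Judy -> Uma -> Zoe -> Carol -> Mallory
(each arrow means 'teacher of the next')
Positions in the chain (0 = top):
  position of Dave: 0
  position of Judy: 1
  position of Uma: 2
  position of Zoe: 3
  position of Carol: 4
  position of Mallory: 5

Dave is at position 0, Zoe is at position 3; signed distance (j - i) = 3.
'student' requires j - i = -1. Actual distance is 3, so the relation does NOT hold.

Answer: no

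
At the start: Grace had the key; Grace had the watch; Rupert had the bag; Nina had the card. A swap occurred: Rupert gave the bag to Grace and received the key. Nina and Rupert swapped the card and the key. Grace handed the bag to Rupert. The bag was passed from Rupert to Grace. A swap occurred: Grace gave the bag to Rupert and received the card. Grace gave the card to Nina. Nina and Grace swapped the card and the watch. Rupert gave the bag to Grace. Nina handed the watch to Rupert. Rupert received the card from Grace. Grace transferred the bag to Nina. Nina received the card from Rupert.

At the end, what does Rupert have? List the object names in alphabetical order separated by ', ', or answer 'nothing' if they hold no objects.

Answer: watch

Derivation:
Tracking all object holders:
Start: key:Grace, watch:Grace, bag:Rupert, card:Nina
Event 1 (swap bag<->key: now bag:Grace, key:Rupert). State: key:Rupert, watch:Grace, bag:Grace, card:Nina
Event 2 (swap card<->key: now card:Rupert, key:Nina). State: key:Nina, watch:Grace, bag:Grace, card:Rupert
Event 3 (give bag: Grace -> Rupert). State: key:Nina, watch:Grace, bag:Rupert, card:Rupert
Event 4 (give bag: Rupert -> Grace). State: key:Nina, watch:Grace, bag:Grace, card:Rupert
Event 5 (swap bag<->card: now bag:Rupert, card:Grace). State: key:Nina, watch:Grace, bag:Rupert, card:Grace
Event 6 (give card: Grace -> Nina). State: key:Nina, watch:Grace, bag:Rupert, card:Nina
Event 7 (swap card<->watch: now card:Grace, watch:Nina). State: key:Nina, watch:Nina, bag:Rupert, card:Grace
Event 8 (give bag: Rupert -> Grace). State: key:Nina, watch:Nina, bag:Grace, card:Grace
Event 9 (give watch: Nina -> Rupert). State: key:Nina, watch:Rupert, bag:Grace, card:Grace
Event 10 (give card: Grace -> Rupert). State: key:Nina, watch:Rupert, bag:Grace, card:Rupert
Event 11 (give bag: Grace -> Nina). State: key:Nina, watch:Rupert, bag:Nina, card:Rupert
Event 12 (give card: Rupert -> Nina). State: key:Nina, watch:Rupert, bag:Nina, card:Nina

Final state: key:Nina, watch:Rupert, bag:Nina, card:Nina
Rupert holds: watch.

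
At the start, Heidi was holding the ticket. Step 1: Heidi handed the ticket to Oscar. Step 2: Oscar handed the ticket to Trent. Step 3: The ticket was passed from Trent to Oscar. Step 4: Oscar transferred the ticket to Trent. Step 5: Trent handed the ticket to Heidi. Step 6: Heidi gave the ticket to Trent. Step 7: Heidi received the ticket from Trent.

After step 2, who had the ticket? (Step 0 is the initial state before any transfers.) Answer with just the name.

Answer: Trent

Derivation:
Tracking the ticket holder through step 2:
After step 0 (start): Heidi
After step 1: Oscar
After step 2: Trent

At step 2, the holder is Trent.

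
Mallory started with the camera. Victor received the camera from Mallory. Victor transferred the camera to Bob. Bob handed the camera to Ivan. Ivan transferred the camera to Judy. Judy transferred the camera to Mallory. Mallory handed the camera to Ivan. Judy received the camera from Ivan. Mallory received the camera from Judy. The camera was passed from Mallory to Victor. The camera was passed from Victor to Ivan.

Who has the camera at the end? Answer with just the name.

Tracking the camera through each event:
Start: Mallory has the camera.
After event 1: Victor has the camera.
After event 2: Bob has the camera.
After event 3: Ivan has the camera.
After event 4: Judy has the camera.
After event 5: Mallory has the camera.
After event 6: Ivan has the camera.
After event 7: Judy has the camera.
After event 8: Mallory has the camera.
After event 9: Victor has the camera.
After event 10: Ivan has the camera.

Answer: Ivan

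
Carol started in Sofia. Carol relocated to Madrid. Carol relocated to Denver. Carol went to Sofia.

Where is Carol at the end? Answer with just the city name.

Tracking Carol's location:
Start: Carol is in Sofia.
After move 1: Sofia -> Madrid. Carol is in Madrid.
After move 2: Madrid -> Denver. Carol is in Denver.
After move 3: Denver -> Sofia. Carol is in Sofia.

Answer: Sofia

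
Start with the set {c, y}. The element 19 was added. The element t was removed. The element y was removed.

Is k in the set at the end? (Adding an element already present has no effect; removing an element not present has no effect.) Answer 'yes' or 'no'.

Answer: no

Derivation:
Tracking the set through each operation:
Start: {c, y}
Event 1 (add 19): added. Set: {19, c, y}
Event 2 (remove t): not present, no change. Set: {19, c, y}
Event 3 (remove y): removed. Set: {19, c}

Final set: {19, c} (size 2)
k is NOT in the final set.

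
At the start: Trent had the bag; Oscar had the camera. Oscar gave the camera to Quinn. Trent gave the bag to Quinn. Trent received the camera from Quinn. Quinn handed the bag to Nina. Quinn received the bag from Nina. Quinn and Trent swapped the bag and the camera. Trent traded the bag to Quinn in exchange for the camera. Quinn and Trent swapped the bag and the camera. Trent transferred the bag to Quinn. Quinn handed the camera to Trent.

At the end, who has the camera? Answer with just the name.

Tracking all object holders:
Start: bag:Trent, camera:Oscar
Event 1 (give camera: Oscar -> Quinn). State: bag:Trent, camera:Quinn
Event 2 (give bag: Trent -> Quinn). State: bag:Quinn, camera:Quinn
Event 3 (give camera: Quinn -> Trent). State: bag:Quinn, camera:Trent
Event 4 (give bag: Quinn -> Nina). State: bag:Nina, camera:Trent
Event 5 (give bag: Nina -> Quinn). State: bag:Quinn, camera:Trent
Event 6 (swap bag<->camera: now bag:Trent, camera:Quinn). State: bag:Trent, camera:Quinn
Event 7 (swap bag<->camera: now bag:Quinn, camera:Trent). State: bag:Quinn, camera:Trent
Event 8 (swap bag<->camera: now bag:Trent, camera:Quinn). State: bag:Trent, camera:Quinn
Event 9 (give bag: Trent -> Quinn). State: bag:Quinn, camera:Quinn
Event 10 (give camera: Quinn -> Trent). State: bag:Quinn, camera:Trent

Final state: bag:Quinn, camera:Trent
The camera is held by Trent.

Answer: Trent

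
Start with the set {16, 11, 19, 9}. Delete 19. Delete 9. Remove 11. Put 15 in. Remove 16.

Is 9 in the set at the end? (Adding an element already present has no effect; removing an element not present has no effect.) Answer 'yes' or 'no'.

Tracking the set through each operation:
Start: {11, 16, 19, 9}
Event 1 (remove 19): removed. Set: {11, 16, 9}
Event 2 (remove 9): removed. Set: {11, 16}
Event 3 (remove 11): removed. Set: {16}
Event 4 (add 15): added. Set: {15, 16}
Event 5 (remove 16): removed. Set: {15}

Final set: {15} (size 1)
9 is NOT in the final set.

Answer: no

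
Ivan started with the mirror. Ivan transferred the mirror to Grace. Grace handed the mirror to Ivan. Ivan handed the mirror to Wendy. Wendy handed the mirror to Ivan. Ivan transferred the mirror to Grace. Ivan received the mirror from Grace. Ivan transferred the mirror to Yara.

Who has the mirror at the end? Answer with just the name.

Tracking the mirror through each event:
Start: Ivan has the mirror.
After event 1: Grace has the mirror.
After event 2: Ivan has the mirror.
After event 3: Wendy has the mirror.
After event 4: Ivan has the mirror.
After event 5: Grace has the mirror.
After event 6: Ivan has the mirror.
After event 7: Yara has the mirror.

Answer: Yara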